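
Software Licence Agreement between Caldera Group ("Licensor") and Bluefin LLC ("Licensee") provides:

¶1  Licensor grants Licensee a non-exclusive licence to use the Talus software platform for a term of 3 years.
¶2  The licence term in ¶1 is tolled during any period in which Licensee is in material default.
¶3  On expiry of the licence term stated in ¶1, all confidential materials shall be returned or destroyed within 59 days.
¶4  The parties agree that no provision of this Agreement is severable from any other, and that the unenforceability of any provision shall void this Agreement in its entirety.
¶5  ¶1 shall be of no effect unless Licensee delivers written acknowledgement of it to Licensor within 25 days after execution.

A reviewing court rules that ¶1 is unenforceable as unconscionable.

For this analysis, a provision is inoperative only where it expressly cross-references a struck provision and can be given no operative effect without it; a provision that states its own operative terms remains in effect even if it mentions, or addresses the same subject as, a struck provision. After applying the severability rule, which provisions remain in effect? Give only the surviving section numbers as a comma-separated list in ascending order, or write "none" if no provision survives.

¶1 is struck. ¶2 operates only by reference to ¶1, so it falls with ¶1. ¶3 has no operative effect of its own apart from ¶1 and is therefore inoperative. ¶5 has no operative effect of its own apart from ¶1 and is therefore inoperative. ¶4 provides that the Agreement is not severable, so the invalidity of any one provision voids the entire Agreement. No provision of the Agreement survives.

none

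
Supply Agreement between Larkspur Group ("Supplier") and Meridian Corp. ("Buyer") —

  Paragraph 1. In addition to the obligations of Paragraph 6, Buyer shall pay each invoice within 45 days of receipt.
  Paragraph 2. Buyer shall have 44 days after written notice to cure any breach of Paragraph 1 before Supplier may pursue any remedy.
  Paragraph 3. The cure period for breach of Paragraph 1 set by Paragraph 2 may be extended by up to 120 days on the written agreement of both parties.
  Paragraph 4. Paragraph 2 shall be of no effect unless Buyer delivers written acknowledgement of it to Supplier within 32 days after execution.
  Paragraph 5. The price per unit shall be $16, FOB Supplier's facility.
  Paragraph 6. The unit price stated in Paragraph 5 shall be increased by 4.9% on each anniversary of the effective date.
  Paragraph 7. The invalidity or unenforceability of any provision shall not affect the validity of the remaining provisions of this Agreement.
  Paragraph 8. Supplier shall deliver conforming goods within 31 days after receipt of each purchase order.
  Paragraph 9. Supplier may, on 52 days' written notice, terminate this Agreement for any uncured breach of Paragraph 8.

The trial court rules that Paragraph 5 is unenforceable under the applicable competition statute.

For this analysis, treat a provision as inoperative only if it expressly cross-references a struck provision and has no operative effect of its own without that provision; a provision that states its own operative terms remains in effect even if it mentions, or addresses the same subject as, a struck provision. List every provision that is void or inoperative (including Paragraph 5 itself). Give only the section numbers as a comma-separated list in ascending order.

5, 6

Paragraph 5 is struck. Paragraph 6 has no operative effect of its own apart from Paragraph 5 and is therefore inoperative. Paragraph 1 mentions Paragraph 6 but its own obligation stands independently of Paragraph 6, so Paragraph 1 is not affected. Under the severability clause in Paragraph 7, the remaining provisions continue in force. Paragraph 1, Paragraph 2, Paragraph 3, Paragraph 4, Paragraph 7, Paragraph 8, and Paragraph 9 remain in effect.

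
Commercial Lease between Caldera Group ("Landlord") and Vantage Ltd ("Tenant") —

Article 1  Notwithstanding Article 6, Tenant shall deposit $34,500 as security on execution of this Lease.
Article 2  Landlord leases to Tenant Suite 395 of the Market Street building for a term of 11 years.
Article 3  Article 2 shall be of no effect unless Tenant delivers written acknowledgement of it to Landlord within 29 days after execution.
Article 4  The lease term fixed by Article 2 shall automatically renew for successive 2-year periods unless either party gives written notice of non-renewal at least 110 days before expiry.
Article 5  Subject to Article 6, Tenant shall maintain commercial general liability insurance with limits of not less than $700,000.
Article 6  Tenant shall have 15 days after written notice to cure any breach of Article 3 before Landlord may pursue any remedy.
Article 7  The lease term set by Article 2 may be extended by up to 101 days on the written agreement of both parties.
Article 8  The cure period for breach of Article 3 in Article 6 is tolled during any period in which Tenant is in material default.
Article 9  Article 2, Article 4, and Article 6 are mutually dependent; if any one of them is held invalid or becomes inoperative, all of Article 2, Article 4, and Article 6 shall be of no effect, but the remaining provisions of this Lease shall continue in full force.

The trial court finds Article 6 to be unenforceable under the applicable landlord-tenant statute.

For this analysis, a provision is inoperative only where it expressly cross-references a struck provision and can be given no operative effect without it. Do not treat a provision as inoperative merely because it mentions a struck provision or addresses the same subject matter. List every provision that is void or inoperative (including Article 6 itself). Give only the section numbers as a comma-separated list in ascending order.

2, 3, 4, 6, 7, 8

Article 6 is struck. The whole of Article 8 is the tolling of the cure period for breach of Article 3, defined by reference to Article 6, so Article 8 cannot stand once Article 6 is removed. Article 5 mentions Article 6 but its own obligation stands independently of Article 6, so Article 5 is not affected. Article 1 mentions Article 6 but its own obligation stands independently of Article 6, so Article 1 is not affected. Article 9 declares Article 2, Article 4, and Article 6 mutually dependent; since one of them has fallen, all of them are of no effect. That brings down Article 2 and Article 4 as well. Article 3 and Article 7 in turn depend solely on a provision now struck and likewise fall. The remainder continues in force under Article 9. That leaves Article 1, Article 5, and Article 9 in effect.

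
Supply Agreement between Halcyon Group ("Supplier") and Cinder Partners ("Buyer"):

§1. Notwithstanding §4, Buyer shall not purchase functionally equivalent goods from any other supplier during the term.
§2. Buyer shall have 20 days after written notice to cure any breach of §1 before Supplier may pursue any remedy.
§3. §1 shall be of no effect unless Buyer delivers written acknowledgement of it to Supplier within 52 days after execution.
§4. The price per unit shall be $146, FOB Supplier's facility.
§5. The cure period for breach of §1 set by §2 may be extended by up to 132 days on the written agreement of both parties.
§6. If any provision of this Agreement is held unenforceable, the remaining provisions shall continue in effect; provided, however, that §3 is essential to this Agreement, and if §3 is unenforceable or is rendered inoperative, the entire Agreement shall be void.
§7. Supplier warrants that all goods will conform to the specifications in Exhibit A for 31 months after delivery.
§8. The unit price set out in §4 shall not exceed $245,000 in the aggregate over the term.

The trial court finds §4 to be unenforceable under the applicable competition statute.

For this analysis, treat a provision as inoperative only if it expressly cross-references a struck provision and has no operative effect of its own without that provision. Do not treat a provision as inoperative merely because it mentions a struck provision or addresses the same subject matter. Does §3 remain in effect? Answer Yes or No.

§4 is struck. §8 has no operative effect of its own apart from §4 and is therefore inoperative. §1 mentions §4 but its own obligation stands independently of §4, so §1 is not affected. §6 makes §3 an essential term, but §3 is unaffected, so the severability proviso in §6 preserves the remaining provisions. §1, §2, §3, §5, §6, and §7 remain in effect. §3 is among the surviving provisions, so the answer is yes.

Yes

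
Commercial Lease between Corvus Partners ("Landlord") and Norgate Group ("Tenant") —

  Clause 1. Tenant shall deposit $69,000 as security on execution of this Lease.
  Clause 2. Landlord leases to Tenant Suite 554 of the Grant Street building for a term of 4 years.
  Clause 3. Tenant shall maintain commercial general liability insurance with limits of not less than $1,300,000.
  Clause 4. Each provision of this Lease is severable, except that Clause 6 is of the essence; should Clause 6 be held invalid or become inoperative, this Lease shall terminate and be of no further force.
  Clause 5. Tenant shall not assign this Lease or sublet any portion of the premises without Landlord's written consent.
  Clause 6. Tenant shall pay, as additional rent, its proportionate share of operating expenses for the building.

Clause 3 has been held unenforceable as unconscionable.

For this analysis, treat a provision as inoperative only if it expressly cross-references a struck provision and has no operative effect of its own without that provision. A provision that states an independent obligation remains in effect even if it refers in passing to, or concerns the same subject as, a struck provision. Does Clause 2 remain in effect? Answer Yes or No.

Clause 3 is struck. Nothing else in the Lease is defined by reference to Clause 3. Clause 4 makes Clause 6 an essential term, but Clause 6 is unaffected, so the severability proviso in Clause 4 preserves the remaining provisions. Clause 1, Clause 2, Clause 4, Clause 5, and Clause 6 remain in effect. Clause 2 is among the surviving provisions, so the answer is yes.

Yes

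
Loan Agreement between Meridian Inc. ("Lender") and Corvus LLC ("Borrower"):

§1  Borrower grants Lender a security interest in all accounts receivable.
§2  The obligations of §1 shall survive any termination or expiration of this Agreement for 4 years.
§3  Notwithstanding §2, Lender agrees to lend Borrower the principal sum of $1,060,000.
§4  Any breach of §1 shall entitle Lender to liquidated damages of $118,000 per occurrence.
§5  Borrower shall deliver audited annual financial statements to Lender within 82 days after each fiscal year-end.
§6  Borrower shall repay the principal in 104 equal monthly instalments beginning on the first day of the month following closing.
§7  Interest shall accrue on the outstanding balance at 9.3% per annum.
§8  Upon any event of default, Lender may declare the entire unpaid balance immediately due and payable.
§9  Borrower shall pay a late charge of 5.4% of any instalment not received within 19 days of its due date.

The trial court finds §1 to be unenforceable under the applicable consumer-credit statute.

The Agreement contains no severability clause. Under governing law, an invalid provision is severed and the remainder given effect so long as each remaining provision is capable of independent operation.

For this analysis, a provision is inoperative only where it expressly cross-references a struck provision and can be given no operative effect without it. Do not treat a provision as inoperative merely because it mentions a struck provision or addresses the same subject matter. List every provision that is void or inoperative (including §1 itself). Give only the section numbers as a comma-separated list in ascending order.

§1 is struck. §2 has no operative effect of its own apart from §1 and is therefore inoperative. §4 has no operative effect of its own apart from §1 and is therefore inoperative. Although §3 refers to §2, its operative terms do not depend on §2, so it remains in effect. Under the stated default rule, only provisions that cannot operate independently fall away; the rest are enforced. The provisions still in force are §3, §5, §6, §7, §8, and §9.

1, 2, 4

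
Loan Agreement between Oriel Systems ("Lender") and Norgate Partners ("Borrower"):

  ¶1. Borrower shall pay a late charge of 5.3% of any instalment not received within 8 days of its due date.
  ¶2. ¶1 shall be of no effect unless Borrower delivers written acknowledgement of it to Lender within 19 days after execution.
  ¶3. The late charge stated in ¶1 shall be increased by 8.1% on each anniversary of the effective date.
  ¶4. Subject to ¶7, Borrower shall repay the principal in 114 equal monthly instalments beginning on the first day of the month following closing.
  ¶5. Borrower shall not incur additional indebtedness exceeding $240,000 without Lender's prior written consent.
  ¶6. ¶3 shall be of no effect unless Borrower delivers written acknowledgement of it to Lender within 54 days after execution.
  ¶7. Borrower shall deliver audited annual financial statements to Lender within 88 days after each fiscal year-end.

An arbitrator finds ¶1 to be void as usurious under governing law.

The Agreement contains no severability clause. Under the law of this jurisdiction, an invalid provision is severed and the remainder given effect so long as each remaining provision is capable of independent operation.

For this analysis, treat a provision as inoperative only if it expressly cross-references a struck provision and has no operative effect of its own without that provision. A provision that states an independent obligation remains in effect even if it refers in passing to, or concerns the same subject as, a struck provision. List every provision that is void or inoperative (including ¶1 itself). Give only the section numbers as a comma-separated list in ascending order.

¶1 is struck. The only function of ¶2 is the acknowledgement condition for ¶1, so it cannot stand once ¶1 is removed. ¶3 operates only by reference to ¶1, so it falls with ¶1. ¶6 merely fixes the acknowledgement condition for ¶3; with ¶3 gone it has nothing to operate on and falls away. Under the stated default rule, only provisions that cannot operate independently fall away; the rest are enforced. The provisions still in force are ¶4, ¶5, and ¶7.

1, 2, 3, 6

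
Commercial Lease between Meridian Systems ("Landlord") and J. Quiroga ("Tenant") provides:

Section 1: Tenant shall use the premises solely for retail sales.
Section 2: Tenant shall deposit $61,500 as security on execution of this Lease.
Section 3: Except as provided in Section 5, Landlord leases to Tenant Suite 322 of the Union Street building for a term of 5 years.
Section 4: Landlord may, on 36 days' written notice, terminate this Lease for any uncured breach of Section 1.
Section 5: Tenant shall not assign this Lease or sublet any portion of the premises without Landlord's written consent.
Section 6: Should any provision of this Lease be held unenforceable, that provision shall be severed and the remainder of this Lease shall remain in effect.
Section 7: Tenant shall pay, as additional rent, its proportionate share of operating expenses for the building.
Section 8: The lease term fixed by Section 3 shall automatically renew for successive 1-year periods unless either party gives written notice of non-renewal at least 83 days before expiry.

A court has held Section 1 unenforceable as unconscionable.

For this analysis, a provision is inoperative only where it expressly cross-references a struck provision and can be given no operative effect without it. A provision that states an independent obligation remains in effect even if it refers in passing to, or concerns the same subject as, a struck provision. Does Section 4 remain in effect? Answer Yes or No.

No

Section 1 is struck. Section 4 operates only by reference to Section 1, so it falls with Section 1. Under the severability clause in Section 6, the remaining provisions continue in force. That leaves Section 2, Section 3, Section 5, Section 6, Section 7, and Section 8 in effect. Section 4 is among the inoperative provisions, so the answer is no.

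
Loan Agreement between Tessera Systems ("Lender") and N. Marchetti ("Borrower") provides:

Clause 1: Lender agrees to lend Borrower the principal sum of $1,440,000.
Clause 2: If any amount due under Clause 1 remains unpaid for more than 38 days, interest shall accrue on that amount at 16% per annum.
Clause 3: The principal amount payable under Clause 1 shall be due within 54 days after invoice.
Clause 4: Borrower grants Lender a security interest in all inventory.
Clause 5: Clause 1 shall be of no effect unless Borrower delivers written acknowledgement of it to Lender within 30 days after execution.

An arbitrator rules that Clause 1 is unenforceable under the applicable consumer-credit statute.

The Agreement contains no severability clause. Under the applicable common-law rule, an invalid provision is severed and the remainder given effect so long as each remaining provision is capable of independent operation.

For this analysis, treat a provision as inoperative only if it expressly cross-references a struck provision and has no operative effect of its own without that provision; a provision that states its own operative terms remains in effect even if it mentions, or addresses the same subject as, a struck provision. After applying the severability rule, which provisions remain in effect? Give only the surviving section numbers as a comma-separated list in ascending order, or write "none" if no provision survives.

Clause 1 is struck. The whole of Clause 2 is the default interest on the principal amount, defined by reference to Clause 1, so Clause 2 cannot stand once Clause 1 is removed. Clause 3 operates only by reference to Clause 1, so it falls with Clause 1. The only function of Clause 5 is the acknowledgement condition for Clause 1, so it cannot stand once Clause 1 is removed. With no severability clause, the stated default rule severs what cannot stand and enforces each remaining provision that can operate on its own. Only Clause 4 remains in effect.

4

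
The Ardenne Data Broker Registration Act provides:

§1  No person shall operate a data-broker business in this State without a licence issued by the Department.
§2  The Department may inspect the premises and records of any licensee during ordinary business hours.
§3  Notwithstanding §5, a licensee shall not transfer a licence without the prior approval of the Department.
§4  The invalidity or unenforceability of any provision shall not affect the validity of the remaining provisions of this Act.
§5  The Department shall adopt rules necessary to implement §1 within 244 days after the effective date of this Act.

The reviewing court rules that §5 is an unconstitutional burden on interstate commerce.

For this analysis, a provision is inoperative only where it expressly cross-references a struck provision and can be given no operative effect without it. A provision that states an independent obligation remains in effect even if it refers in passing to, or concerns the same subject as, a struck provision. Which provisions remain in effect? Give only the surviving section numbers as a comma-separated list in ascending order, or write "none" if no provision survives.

1, 2, 3, 4

§5 is struck. Although §3 refers to §5, its operative terms do not depend on §5, so it remains in effect. No other provision's operative terms depend on §5. §4 is a severability clause and preserves every provision that can still be given independent effect. The provisions still in force are §1, §2, §3, and §4.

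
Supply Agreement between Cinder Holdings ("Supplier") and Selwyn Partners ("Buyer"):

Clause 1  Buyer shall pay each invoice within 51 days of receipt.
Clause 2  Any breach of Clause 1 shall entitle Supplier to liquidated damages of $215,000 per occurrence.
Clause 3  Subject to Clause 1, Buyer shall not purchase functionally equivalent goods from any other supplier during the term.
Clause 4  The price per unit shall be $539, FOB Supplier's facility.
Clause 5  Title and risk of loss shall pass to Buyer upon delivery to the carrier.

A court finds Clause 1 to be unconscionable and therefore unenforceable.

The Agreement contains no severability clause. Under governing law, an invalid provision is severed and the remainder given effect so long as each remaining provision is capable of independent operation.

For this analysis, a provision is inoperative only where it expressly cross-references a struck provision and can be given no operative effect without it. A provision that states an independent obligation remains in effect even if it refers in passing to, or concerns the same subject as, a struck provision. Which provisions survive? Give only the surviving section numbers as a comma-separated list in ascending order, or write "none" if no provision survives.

Clause 1 is struck. Clause 2 operates only by reference to Clause 1, so it falls with Clause 1. Although Clause 3 refers to Clause 1, its operative terms do not depend on Clause 1, so it remains in effect. Under the stated default rule, only provisions that cannot operate independently fall away; the rest are enforced. Clause 3, Clause 4, and Clause 5 remain in effect.

3, 4, 5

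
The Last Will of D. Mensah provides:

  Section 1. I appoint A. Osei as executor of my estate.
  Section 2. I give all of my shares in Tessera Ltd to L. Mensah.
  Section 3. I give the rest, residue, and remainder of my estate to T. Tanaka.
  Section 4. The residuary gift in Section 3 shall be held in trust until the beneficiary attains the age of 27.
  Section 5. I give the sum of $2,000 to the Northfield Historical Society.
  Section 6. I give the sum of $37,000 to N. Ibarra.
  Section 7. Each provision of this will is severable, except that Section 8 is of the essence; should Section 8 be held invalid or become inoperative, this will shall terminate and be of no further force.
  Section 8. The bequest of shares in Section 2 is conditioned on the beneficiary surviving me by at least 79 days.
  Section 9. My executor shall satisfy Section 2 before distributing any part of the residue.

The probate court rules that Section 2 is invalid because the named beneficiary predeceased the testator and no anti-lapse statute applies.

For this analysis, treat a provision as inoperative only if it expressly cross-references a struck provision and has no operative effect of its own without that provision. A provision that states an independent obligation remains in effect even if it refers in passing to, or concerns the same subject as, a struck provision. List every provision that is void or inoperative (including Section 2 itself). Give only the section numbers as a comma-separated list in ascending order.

1, 2, 3, 4, 5, 6, 7, 8, 9

Section 2 is struck. Section 8 merely fixes the survivorship condition on Section 2; with Section 2 gone it has nothing to operate on and falls away. Section 9 operates only by reference to Section 2, so it falls with Section 2. Section 7 makes Section 8 an essential term, and Section 8 has been rendered inoperative by the cascade; under Section 7, the entire will is therefore void. No provision of the will survives.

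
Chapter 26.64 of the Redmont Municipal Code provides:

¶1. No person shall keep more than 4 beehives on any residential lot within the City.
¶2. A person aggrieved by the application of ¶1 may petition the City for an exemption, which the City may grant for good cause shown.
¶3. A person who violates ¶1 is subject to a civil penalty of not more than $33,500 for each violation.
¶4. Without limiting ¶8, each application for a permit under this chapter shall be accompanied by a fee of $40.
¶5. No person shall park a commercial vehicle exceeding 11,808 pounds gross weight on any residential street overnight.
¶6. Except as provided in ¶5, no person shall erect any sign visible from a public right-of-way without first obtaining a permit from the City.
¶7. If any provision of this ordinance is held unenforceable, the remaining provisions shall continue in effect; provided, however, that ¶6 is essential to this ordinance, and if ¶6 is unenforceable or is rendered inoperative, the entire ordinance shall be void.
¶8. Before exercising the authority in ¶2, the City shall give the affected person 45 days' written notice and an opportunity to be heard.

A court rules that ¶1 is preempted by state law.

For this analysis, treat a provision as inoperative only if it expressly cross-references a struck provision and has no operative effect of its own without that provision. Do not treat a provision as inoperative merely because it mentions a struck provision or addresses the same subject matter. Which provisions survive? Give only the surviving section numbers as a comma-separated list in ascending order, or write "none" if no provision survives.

4, 5, 6, 7

¶1 is struck. ¶2 operates only by reference to ¶1, so it falls with ¶1. The only function of ¶3 is the civil penalty for violating ¶1, so it cannot stand once ¶1 is removed. ¶8 merely fixes the notice-and-hearing requirement for ¶2; with ¶2 gone it has nothing to operate on and falls away. ¶4 mentions ¶8 but its own obligation stands independently of ¶8, so ¶4 is not affected. ¶7 makes ¶6 an essential term, but ¶6 is unaffected, so the severability proviso in ¶7 preserves the remaining provisions. That leaves ¶4, ¶5, ¶6, and ¶7 in effect.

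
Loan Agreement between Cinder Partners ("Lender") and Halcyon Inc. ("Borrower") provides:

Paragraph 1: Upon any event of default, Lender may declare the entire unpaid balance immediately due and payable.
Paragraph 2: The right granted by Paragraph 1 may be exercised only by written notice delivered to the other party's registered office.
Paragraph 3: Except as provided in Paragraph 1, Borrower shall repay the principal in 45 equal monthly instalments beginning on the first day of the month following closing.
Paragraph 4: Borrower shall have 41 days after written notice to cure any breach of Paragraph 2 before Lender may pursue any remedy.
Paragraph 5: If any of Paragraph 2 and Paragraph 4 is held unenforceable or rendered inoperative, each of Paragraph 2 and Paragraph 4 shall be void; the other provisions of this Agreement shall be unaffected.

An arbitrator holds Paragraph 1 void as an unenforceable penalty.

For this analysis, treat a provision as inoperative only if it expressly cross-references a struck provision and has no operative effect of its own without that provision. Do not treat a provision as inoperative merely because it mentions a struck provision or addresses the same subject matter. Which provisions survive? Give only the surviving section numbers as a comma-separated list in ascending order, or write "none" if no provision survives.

3, 5

Paragraph 1 is struck. The only function of Paragraph 2 is the notice requirement for Paragraph 1, so it cannot stand once Paragraph 1 is removed. Paragraph 4 merely fixes the cure period for breach of Paragraph 2; with Paragraph 2 gone it has nothing to operate on and falls away. Paragraph 3 mentions Paragraph 1 but its own obligation stands independently of Paragraph 1, so Paragraph 3 is not affected. Paragraph 5 declares Paragraph 2 and Paragraph 4 mutually dependent; since one of them has fallen, all of them are of no effect. The remainder continues in force under Paragraph 5. The provisions still in force are Paragraph 3 and Paragraph 5.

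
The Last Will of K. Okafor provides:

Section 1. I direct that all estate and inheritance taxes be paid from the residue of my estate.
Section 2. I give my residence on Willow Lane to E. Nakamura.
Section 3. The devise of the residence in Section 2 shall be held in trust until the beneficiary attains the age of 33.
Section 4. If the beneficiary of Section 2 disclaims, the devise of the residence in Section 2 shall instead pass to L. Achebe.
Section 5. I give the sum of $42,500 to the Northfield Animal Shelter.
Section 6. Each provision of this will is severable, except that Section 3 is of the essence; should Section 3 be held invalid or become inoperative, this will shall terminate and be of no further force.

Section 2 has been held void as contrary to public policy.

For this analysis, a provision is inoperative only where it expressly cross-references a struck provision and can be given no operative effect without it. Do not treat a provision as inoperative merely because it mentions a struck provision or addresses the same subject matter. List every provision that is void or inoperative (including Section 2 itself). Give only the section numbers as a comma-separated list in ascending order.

Section 2 is struck. Section 3 operates only by reference to Section 2, so it falls with Section 2. Section 4 operates only by reference to Section 2, so it falls with Section 2. Section 6 makes Section 3 an essential term, and Section 3 has been rendered inoperative by the cascade; under Section 6, the entire will is therefore void. No provision of the will survives.

1, 2, 3, 4, 5, 6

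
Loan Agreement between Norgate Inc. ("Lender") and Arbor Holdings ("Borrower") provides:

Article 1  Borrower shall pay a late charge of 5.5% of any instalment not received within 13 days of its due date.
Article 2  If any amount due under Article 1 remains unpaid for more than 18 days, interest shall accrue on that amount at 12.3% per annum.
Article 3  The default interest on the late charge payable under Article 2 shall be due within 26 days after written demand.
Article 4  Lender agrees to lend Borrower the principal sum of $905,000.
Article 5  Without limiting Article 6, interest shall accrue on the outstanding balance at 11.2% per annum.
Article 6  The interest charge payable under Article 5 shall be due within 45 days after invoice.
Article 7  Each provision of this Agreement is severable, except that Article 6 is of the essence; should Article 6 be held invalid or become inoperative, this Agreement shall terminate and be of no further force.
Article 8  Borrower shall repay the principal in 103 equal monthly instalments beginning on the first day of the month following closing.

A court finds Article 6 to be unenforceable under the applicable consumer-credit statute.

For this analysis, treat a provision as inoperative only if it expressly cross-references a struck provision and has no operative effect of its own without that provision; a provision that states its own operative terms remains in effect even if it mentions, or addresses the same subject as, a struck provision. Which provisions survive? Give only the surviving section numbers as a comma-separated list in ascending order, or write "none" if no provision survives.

none

Article 6 is struck. No other provision's operative terms depend on Article 6. Article 7 makes Article 6 an essential term, and Article 6 is the provision held invalid; under Article 7, the entire Agreement is therefore void. No provision of the Agreement survives.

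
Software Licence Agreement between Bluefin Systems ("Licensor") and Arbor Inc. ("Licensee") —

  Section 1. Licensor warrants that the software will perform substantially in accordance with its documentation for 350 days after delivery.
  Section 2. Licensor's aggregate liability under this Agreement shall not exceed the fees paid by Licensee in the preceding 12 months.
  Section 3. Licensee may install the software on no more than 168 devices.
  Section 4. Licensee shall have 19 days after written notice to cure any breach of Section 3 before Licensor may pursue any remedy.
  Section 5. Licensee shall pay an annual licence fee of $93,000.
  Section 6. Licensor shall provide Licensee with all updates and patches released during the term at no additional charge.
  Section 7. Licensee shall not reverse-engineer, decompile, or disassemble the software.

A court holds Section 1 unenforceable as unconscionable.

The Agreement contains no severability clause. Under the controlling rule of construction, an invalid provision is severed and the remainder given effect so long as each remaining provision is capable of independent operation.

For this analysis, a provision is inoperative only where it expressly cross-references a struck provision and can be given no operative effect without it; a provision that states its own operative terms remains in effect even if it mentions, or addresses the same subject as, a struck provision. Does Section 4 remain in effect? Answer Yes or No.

Yes

Section 1 is struck. Nothing else in the Agreement is defined by reference to Section 1. Under the stated default rule, only provisions that cannot operate independently fall away; the rest are enforced. That leaves Section 2, Section 3, Section 4, Section 5, Section 6, and Section 7 in effect. Section 4 is among the surviving provisions, so the answer is yes.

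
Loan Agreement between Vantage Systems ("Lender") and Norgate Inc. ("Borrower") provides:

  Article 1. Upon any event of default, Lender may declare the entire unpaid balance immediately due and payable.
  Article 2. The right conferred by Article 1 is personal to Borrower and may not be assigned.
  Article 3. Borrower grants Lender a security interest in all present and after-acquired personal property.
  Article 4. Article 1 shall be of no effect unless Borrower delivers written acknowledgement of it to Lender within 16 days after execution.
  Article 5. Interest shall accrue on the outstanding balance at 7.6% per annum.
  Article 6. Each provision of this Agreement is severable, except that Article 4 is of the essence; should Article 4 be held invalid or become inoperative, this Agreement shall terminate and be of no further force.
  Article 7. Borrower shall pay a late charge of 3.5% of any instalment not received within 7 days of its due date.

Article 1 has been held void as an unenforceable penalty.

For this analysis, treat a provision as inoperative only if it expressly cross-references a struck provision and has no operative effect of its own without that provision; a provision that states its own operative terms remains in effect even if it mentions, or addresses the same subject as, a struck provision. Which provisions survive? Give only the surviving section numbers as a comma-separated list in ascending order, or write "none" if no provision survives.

Article 1 is struck. Article 2 merely fixes the non-assignment of Article 1; with Article 1 gone it has nothing to operate on and falls away. Article 4 has no operative effect of its own apart from Article 1 and is therefore inoperative. Article 6 makes Article 4 an essential term, and Article 4 has been rendered inoperative by the cascade; under Article 6, the entire Agreement is therefore void. No provision of the Agreement survives.

none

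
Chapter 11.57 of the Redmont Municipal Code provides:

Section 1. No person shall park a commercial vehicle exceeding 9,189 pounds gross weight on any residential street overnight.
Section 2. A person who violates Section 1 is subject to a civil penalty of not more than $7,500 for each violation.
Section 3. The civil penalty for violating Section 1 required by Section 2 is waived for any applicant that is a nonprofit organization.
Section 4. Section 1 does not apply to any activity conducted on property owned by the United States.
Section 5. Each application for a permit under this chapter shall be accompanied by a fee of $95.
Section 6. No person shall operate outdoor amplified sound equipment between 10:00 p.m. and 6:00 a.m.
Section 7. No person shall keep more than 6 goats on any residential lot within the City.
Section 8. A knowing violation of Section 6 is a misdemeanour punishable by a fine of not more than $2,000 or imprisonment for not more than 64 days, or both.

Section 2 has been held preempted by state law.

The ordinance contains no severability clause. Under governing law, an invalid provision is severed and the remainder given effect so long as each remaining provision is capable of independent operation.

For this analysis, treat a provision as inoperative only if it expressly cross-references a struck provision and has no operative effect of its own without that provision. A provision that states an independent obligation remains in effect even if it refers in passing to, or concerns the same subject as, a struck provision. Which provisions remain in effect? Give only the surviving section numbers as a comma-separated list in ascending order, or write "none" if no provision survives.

Section 2 is struck. Section 3 does nothing except set the nonprofit waiver of the civil penalty for violating Section 1 by reference to Section 2; with Section 2 gone it has no independent effect and is inoperative. With no severability clause, the stated default rule severs what cannot stand and enforces each remaining provision that can operate on its own. Section 1, Section 4, Section 5, Section 6, Section 7, and Section 8 remain in effect.

1, 4, 5, 6, 7, 8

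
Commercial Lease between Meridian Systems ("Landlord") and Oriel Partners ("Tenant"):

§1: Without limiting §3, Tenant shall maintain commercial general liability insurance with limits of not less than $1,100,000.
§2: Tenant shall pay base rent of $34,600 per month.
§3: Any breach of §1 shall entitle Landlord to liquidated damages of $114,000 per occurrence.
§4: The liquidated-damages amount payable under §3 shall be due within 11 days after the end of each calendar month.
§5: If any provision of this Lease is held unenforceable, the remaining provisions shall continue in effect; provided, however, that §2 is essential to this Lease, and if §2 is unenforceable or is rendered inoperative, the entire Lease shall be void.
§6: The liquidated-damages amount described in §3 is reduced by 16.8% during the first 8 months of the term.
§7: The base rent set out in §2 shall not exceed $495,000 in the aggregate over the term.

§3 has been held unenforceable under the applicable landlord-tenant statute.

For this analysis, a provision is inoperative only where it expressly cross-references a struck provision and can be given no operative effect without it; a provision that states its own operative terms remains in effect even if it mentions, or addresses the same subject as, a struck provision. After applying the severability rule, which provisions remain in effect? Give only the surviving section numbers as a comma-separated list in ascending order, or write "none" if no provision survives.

§3 is struck. The whole of §4 is the payment deadline for the liquidated-damages amount, defined by reference to §3, so §4 cannot stand once §3 is removed. §6 does nothing except set the introductory reduction to the liquidated-damages amount by reference to §3; with §3 gone it has no independent effect and is inoperative. §1 mentions §3 but its own obligation stands independently of §3, so §1 is not affected. §5 makes §2 an essential term, but §2 is unaffected, so the severability proviso in §5 preserves the remaining provisions. That leaves §1, §2, §5, and §7 in effect.

1, 2, 5, 7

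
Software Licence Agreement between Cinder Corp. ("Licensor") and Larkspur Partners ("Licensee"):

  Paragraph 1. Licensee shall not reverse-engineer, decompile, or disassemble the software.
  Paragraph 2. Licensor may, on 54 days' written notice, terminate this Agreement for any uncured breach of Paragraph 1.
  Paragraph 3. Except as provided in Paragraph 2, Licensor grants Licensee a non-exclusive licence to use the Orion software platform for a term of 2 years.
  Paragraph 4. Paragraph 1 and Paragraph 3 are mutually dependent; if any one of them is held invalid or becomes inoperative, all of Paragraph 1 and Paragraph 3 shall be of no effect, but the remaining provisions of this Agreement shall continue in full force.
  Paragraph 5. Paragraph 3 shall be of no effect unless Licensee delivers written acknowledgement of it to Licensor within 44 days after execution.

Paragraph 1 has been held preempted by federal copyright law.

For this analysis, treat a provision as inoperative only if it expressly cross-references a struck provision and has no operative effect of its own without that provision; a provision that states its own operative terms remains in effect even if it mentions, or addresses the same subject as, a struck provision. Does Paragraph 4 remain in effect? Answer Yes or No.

Yes

Paragraph 1 is struck. Paragraph 2 operates only by reference to Paragraph 1, so it falls with Paragraph 1. Paragraph 4 declares Paragraph 1 and Paragraph 3 mutually dependent; since one of them has fallen, all of them are of no effect. That brings down Paragraph 3 as well. Paragraph 5 in turn depends solely on a provision now struck and likewise falls. The remainder continues in force under Paragraph 4. Only Paragraph 4 remains in effect. Paragraph 4 is among the surviving provisions, so the answer is yes.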